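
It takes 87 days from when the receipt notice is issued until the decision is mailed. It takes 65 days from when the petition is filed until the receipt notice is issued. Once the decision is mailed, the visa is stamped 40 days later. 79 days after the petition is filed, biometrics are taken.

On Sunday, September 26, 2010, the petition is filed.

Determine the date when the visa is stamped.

The petition is filed: Sep 26, 2010.
The receipt notice is issued: Sep 26, 2010 + 65 days = Nov 30, 2010.
The decision is mailed: Nov 30, 2010 + 87 days = Feb 25, 2011.
The visa is stamped: Feb 25, 2011 + 40 days = Apr 6, 2011.

Wednesday, April 6, 2011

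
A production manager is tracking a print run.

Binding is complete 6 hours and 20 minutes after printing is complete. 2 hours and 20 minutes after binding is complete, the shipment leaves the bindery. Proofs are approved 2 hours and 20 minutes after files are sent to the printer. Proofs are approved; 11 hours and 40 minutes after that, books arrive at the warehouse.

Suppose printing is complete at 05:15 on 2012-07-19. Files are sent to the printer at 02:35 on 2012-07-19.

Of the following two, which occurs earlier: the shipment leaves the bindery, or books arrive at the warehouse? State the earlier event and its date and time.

Printing is complete: 05:15 Jul 19, 2012.
Binding is complete: 05:15 Jul 19, 2012 + 6h20m = 11:35 Jul 19, 2012.
The shipment leaves the bindery: 11:35 Jul 19, 2012 + 2h20m = 13:55 Jul 19, 2012.
Files are sent to the printer: 02:35 Jul 19, 2012.
Proofs are approved: 02:35 Jul 19, 2012 + 2h20m = 04:55 Jul 19, 2012.
Books arrive at the warehouse: 04:55 Jul 19, 2012 + 11h40m = 16:35 Jul 19, 2012.
Comparing: the shipment leaves the bindery at 13:55 Jul 19, 2012 vs books arrive at the warehouse at 16:35 Jul 19, 2012. Earlier: the shipment leaves the bindery.

The shipment leaves the bindery — 13:55 on 2012-07-19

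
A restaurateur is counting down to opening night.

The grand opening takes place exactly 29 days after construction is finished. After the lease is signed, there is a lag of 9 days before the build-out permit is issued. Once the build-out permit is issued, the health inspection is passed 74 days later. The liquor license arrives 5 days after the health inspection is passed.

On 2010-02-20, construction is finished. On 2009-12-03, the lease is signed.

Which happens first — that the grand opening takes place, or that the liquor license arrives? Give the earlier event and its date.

The liquor license arrives — 2010-03-01

Construction is finished: Feb 20, 2010.
The grand opening takes place: Feb 20, 2010 + 29 days = Mar 21, 2010.
The lease is signed: Dec 3, 2009.
The build-out permit is issued: Dec 3, 2009 + 9 days = Dec 12, 2009.
The health inspection is passed: Dec 12, 2009 + 74 days = Feb 24, 2010.
The liquor license arrives: Feb 24, 2010 + 5 days = Mar 1, 2010.
Comparing: the grand opening takes place on Mar 21, 2010 vs the liquor license arrives on Mar 1, 2010. Earlier: the liquor license arrives.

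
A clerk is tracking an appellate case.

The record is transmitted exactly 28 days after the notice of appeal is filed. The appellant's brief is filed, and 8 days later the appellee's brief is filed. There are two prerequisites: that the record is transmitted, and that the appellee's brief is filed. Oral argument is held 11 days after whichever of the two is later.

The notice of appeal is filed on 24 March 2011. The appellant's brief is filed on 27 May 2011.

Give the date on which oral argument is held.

15 June 2011

The notice of appeal is filed: Mar 24, 2011.
The record is transmitted: Mar 24, 2011 + 28 days = Apr 21, 2011.
The appellant's brief is filed: May 27, 2011.
The appellee's brief is filed: May 27, 2011 + 8 days = Jun 4, 2011.
Both prerequisites met — the record is transmitted (Apr 21, 2011), the appellee's brief is filed (Jun 4, 2011); the later is Jun 4, 2011.
Oral argument is held: Jun 4, 2011 + 11 days = Jun 15, 2011.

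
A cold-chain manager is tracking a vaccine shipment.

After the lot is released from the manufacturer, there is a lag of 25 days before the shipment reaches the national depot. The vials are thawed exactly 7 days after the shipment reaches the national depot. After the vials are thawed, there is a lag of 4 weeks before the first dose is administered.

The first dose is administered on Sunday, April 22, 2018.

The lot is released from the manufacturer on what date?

Wednesday, February 21, 2018

The first dose is administered: Apr 22, 2018.
The vials are thawed: Apr 22, 2018 − 4 weeks = Mar 25, 2018.
The shipment reaches the national depot: Mar 25, 2018 − 7 days = Mar 18, 2018.
The lot is released from the manufacturer: Mar 18, 2018 − 25 days = Feb 21, 2018.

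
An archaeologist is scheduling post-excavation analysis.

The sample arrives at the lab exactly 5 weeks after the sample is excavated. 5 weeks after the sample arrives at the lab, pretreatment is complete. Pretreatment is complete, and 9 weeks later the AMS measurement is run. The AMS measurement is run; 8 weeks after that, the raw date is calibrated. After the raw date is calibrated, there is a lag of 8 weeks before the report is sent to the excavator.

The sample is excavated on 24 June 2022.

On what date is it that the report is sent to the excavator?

The sample is excavated: Jun 24, 2022.
The sample arrives at the lab: Jun 24, 2022 + 5 weeks = Jul 29, 2022.
Pretreatment is complete: Jul 29, 2022 + 5 weeks = Sep 2, 2022.
The AMS measurement is run: Sep 2, 2022 + 9 weeks = Nov 4, 2022.
The raw date is calibrated: Nov 4, 2022 + 8 weeks = Dec 30, 2022.
The report is sent to the excavator: Dec 30, 2022 + 8 weeks = Feb 24, 2023.

24 February 2023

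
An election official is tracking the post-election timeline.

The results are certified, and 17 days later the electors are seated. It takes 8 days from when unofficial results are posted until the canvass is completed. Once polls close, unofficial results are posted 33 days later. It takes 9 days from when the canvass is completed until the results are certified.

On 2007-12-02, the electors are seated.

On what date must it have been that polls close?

2007-09-26

The electors are seated: Dec 2, 2007.
The results are certified: Dec 2, 2007 − 17 days = Nov 15, 2007.
The canvass is completed: Nov 15, 2007 − 9 days = Nov 6, 2007.
Unofficial results are posted: Nov 6, 2007 − 8 days = Oct 29, 2007.
Polls close: Oct 29, 2007 − 33 days = Sep 26, 2007.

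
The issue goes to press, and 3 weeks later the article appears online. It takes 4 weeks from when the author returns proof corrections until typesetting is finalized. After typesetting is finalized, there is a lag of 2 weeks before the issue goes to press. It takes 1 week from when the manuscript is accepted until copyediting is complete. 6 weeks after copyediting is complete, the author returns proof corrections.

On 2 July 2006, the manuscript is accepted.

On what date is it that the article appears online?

22 October 2006

The manuscript is accepted: Jul 2, 2006.
Copyediting is complete: Jul 2, 2006 + 1 week = Jul 9, 2006.
The author returns proof corrections: Jul 9, 2006 + 6 weeks = Aug 20, 2006.
Typesetting is finalized: Aug 20, 2006 + 4 weeks = Sep 17, 2006.
The issue goes to press: Sep 17, 2006 + 2 weeks = Oct 1, 2006.
The article appears online: Oct 1, 2006 + 3 weeks = Oct 22, 2006.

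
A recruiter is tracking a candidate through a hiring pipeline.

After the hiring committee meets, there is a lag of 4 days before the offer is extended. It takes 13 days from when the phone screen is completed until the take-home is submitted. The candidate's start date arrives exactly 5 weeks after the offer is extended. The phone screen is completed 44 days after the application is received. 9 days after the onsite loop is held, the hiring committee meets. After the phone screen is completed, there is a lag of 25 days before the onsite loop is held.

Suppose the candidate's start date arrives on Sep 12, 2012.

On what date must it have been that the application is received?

May 18, 2012

The candidate's start date arrives: Sep 12, 2012.
The offer is extended: Sep 12, 2012 − 5 weeks = Aug 8, 2012.
The hiring committee meets: Aug 8, 2012 − 4 days = Aug 4, 2012.
The onsite loop is held: Aug 4, 2012 − 9 days = Jul 26, 2012.
The phone screen is completed: Jul 26, 2012 − 25 days = Jul 1, 2012.
The application is received: Jul 1, 2012 − 44 days = May 18, 2012.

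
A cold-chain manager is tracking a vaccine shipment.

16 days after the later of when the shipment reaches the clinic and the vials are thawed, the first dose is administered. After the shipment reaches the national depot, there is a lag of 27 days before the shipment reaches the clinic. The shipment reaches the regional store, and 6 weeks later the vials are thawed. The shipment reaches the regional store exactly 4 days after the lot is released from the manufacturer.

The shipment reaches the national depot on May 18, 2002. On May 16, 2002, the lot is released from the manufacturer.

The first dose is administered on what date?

The shipment reaches the national depot: May 18, 2002.
The shipment reaches the clinic: May 18, 2002 + 27 days = Jun 14, 2002.
The lot is released from the manufacturer: May 16, 2002.
The shipment reaches the regional store: May 16, 2002 + 4 days = May 20, 2002.
The vials are thawed: May 20, 2002 + 6 weeks = Jul 1, 2002.
Both prerequisites met — the shipment reaches the clinic (Jun 14, 2002), the vials are thawed (Jul 1, 2002); the later is Jul 1, 2002.
The first dose is administered: Jul 1, 2002 + 16 days = Jul 17, 2002.

July 17, 2002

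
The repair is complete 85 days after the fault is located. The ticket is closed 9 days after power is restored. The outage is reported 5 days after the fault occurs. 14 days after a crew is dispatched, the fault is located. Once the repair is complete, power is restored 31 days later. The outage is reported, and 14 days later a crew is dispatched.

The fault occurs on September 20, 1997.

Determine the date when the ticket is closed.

February 25, 1998

The fault occurs: Sep 20, 1997.
The outage is reported: Sep 20, 1997 + 5 days = Sep 25, 1997.
A crew is dispatched: Sep 25, 1997 + 14 days = Oct 9, 1997.
The fault is located: Oct 9, 1997 + 14 days = Oct 23, 1997.
The repair is complete: Oct 23, 1997 + 85 days = Jan 16, 1998.
Power is restored: Jan 16, 1998 + 31 days = Feb 16, 1998.
The ticket is closed: Feb 16, 1998 + 9 days = Feb 25, 1998.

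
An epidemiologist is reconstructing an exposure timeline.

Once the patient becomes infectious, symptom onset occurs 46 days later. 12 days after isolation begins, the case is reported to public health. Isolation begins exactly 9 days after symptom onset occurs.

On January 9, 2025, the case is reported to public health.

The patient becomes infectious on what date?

November 3, 2024

The case is reported to public health: Jan 9, 2025.
Isolation begins: Jan 9, 2025 − 12 days = Dec 28, 2024.
Symptom onset occurs: Dec 28, 2024 − 9 days = Dec 19, 2024.
The patient becomes infectious: Dec 19, 2024 − 46 days = Nov 3, 2024.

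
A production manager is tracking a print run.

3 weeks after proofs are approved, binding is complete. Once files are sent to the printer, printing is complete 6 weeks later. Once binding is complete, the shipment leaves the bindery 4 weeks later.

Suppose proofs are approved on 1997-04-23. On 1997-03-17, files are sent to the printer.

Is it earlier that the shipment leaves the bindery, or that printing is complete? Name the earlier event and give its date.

Proofs are approved: Apr 23, 1997.
Binding is complete: Apr 23, 1997 + 3 weeks = May 14, 1997.
The shipment leaves the bindery: May 14, 1997 + 4 weeks = Jun 11, 1997.
Files are sent to the printer: Mar 17, 1997.
Printing is complete: Mar 17, 1997 + 6 weeks = Apr 28, 1997.
Comparing: the shipment leaves the bindery on Jun 11, 1997 vs printing is complete on Apr 28, 1997. Earlier: printing is complete.

Printing is complete — 1997-04-28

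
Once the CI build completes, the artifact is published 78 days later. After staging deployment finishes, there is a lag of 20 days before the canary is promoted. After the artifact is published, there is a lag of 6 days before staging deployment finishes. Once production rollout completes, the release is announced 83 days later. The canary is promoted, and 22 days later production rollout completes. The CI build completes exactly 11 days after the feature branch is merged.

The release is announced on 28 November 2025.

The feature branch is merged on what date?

22 April 2025

The release is announced: Nov 28, 2025.
Production rollout completes: Nov 28, 2025 − 83 days = Sep 6, 2025.
The canary is promoted: Sep 6, 2025 − 22 days = Aug 15, 2025.
Staging deployment finishes: Aug 15, 2025 − 20 days = Jul 26, 2025.
The artifact is published: Jul 26, 2025 − 6 days = Jul 20, 2025.
The CI build completes: Jul 20, 2025 − 78 days = May 3, 2025.
The feature branch is merged: May 3, 2025 − 11 days = Apr 22, 2025.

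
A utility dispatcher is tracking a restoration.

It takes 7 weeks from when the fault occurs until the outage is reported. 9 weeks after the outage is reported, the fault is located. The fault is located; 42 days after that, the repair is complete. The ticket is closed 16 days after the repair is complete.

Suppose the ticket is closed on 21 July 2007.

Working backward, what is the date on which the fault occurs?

The ticket is closed: Jul 21, 2007.
The repair is complete: Jul 21, 2007 − 16 days = Jul 5, 2007.
The fault is located: Jul 5, 2007 − 42 days = May 24, 2007.
The outage is reported: May 24, 2007 − 9 weeks = Mar 22, 2007.
The fault occurs: Mar 22, 2007 − 7 weeks = Feb 1, 2007.

1 February 2007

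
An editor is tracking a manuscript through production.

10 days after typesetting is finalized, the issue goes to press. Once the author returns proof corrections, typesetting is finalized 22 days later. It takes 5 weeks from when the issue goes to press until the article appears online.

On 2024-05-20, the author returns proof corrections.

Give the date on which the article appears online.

2024-07-26

The author returns proof corrections: May 20, 2024.
Typesetting is finalized: May 20, 2024 + 22 days = Jun 11, 2024.
The issue goes to press: Jun 11, 2024 + 10 days = Jun 21, 2024.
The article appears online: Jun 21, 2024 + 5 weeks = Jul 26, 2024.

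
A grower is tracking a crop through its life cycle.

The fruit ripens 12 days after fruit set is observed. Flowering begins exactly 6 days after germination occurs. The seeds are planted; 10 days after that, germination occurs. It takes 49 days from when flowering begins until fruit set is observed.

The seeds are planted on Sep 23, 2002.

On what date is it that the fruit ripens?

Dec 9, 2002

The seeds are planted: Sep 23, 2002.
Germination occurs: Sep 23, 2002 + 10 days = Oct 3, 2002.
Flowering begins: Oct 3, 2002 + 6 days = Oct 9, 2002.
Fruit set is observed: Oct 9, 2002 + 49 days = Nov 27, 2002.
The fruit ripens: Nov 27, 2002 + 12 days = Dec 9, 2002.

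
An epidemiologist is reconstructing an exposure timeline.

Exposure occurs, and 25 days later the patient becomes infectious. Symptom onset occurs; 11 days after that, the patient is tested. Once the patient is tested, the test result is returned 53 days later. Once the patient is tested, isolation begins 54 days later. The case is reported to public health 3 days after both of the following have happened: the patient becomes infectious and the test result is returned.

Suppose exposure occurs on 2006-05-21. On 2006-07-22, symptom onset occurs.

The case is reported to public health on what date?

Exposure occurs: May 21, 2006.
The patient becomes infectious: May 21, 2006 + 25 days = Jun 15, 2006.
Symptom onset occurs: Jul 22, 2006.
The patient is tested: Jul 22, 2006 + 11 days = Aug 2, 2006.
The test result is returned: Aug 2, 2006 + 53 days = Sep 24, 2006.
Both prerequisites met — the patient becomes infectious (Jun 15, 2006), the test result is returned (Sep 24, 2006); the later is Sep 24, 2006.
The case is reported to public health: Sep 24, 2006 + 3 days = Sep 27, 2006.

2006-09-27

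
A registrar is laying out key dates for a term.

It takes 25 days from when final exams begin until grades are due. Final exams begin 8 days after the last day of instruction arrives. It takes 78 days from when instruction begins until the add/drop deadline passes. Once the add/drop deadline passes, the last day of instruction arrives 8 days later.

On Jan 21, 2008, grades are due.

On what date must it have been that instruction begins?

Sep 24, 2007

Grades are due: Jan 21, 2008.
Final exams begin: Jan 21, 2008 − 25 days = Dec 27, 2007.
The last day of instruction arrives: Dec 27, 2007 − 8 days = Dec 19, 2007.
The add/drop deadline passes: Dec 19, 2007 − 8 days = Dec 11, 2007.
Instruction begins: Dec 11, 2007 − 78 days = Sep 24, 2007.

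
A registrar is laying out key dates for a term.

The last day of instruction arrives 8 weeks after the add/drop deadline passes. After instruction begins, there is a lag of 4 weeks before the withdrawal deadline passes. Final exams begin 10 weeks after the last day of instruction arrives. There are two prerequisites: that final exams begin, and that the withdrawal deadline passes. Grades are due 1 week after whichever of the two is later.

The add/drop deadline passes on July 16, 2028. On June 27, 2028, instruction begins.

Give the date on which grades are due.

November 26, 2028

The add/drop deadline passes: Jul 16, 2028.
The last day of instruction arrives: Jul 16, 2028 + 8 weeks = Sep 10, 2028.
Final exams begin: Sep 10, 2028 + 10 weeks = Nov 19, 2028.
Instruction begins: Jun 27, 2028.
The withdrawal deadline passes: Jun 27, 2028 + 4 weeks = Jul 25, 2028.
Both prerequisites met — final exams begin (Nov 19, 2028), the withdrawal deadline passes (Jul 25, 2028); the later is Nov 19, 2028.
Grades are due: Nov 19, 2028 + 1 week = Nov 26, 2028.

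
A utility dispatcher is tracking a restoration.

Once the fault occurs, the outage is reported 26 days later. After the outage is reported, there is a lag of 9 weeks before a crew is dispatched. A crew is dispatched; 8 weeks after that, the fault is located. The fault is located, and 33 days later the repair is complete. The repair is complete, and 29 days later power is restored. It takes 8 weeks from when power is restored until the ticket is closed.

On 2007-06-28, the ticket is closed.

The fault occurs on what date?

2006-10-08

The ticket is closed: Jun 28, 2007.
Power is restored: Jun 28, 2007 − 8 weeks = May 3, 2007.
The repair is complete: May 3, 2007 − 29 days = Apr 4, 2007.
The fault is located: Apr 4, 2007 − 33 days = Mar 2, 2007.
A crew is dispatched: Mar 2, 2007 − 8 weeks = Jan 5, 2007.
The outage is reported: Jan 5, 2007 − 9 weeks = Nov 3, 2006.
The fault occurs: Nov 3, 2006 − 26 days = Oct 8, 2006.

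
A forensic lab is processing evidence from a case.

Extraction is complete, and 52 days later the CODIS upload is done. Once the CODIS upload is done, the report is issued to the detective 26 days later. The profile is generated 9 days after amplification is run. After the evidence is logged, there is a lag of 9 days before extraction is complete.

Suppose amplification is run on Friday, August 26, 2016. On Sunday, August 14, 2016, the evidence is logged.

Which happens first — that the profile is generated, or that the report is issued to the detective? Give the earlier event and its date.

Amplification is run: Aug 26, 2016.
The profile is generated: Aug 26, 2016 + 9 days = Sep 4, 2016.
The evidence is logged: Aug 14, 2016.
Extraction is complete: Aug 14, 2016 + 9 days = Aug 23, 2016.
The CODIS upload is done: Aug 23, 2016 + 52 days = Oct 14, 2016.
The report is issued to the detective: Oct 14, 2016 + 26 days = Nov 9, 2016.
Comparing: the profile is generated on Sep 4, 2016 vs the report is issued to the detective on Nov 9, 2016. Earlier: the profile is generated.

The profile is generated — Sunday, September 4, 2016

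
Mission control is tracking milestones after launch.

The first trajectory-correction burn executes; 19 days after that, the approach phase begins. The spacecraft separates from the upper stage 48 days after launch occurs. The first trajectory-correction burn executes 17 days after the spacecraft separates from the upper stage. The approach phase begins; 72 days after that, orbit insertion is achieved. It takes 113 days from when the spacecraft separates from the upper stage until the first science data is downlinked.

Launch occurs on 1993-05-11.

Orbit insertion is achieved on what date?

Launch occurs: May 11, 1993.
The spacecraft separates from the upper stage: May 11, 1993 + 48 days = Jun 28, 1993.
The first trajectory-correction burn executes: Jun 28, 1993 + 17 days = Jul 15, 1993.
The approach phase begins: Jul 15, 1993 + 19 days = Aug 3, 1993.
Orbit insertion is achieved: Aug 3, 1993 + 72 days = Oct 14, 1993.

1993-10-14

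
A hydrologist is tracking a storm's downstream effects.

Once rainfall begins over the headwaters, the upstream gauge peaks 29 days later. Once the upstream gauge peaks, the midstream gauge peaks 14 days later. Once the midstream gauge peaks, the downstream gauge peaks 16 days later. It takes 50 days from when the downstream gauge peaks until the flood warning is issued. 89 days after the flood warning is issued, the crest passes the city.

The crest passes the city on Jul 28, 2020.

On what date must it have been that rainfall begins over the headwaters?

The crest passes the city: Jul 28, 2020.
The flood warning is issued: Jul 28, 2020 − 89 days = Apr 30, 2020.
The downstream gauge peaks: Apr 30, 2020 − 50 days = Mar 11, 2020.
The midstream gauge peaks: Mar 11, 2020 − 16 days = Feb 24, 2020.
The upstream gauge peaks: Feb 24, 2020 − 14 days = Feb 10, 2020.
Rainfall begins over the headwaters: Feb 10, 2020 − 29 days = Jan 12, 2020.

Jan 12, 2020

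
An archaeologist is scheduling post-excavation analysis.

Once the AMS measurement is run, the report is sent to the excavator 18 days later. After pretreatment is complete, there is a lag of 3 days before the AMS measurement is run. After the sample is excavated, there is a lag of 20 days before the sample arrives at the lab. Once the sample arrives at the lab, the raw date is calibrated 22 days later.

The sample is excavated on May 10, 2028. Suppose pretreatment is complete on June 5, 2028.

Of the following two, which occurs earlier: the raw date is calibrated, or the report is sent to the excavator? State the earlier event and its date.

The sample is excavated: May 10, 2028.
The sample arrives at the lab: May 10, 2028 + 20 days = May 30, 2028.
The raw date is calibrated: May 30, 2028 + 22 days = Jun 21, 2028.
Pretreatment is complete: Jun 5, 2028.
The AMS measurement is run: Jun 5, 2028 + 3 days = Jun 8, 2028.
The report is sent to the excavator: Jun 8, 2028 + 18 days = Jun 26, 2028.
Comparing: the raw date is calibrated on Jun 21, 2028 vs the report is sent to the excavator on Jun 26, 2028. Earlier: the raw date is calibrated.

The raw date is calibrated — June 21, 2028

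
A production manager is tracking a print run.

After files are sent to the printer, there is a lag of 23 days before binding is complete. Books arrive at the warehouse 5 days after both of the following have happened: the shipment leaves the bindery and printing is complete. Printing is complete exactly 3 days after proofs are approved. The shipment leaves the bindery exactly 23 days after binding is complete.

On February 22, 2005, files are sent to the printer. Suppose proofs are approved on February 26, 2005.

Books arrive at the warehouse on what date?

April 14, 2005

Files are sent to the printer: Feb 22, 2005.
Binding is complete: Feb 22, 2005 + 23 days = Mar 17, 2005.
The shipment leaves the bindery: Mar 17, 2005 + 23 days = Apr 9, 2005.
Proofs are approved: Feb 26, 2005.
Printing is complete: Feb 26, 2005 + 3 days = Mar 1, 2005.
Both prerequisites met — the shipment leaves the bindery (Apr 9, 2005), printing is complete (Mar 1, 2005); the later is Apr 9, 2005.
Books arrive at the warehouse: Apr 9, 2005 + 5 days = Apr 14, 2005.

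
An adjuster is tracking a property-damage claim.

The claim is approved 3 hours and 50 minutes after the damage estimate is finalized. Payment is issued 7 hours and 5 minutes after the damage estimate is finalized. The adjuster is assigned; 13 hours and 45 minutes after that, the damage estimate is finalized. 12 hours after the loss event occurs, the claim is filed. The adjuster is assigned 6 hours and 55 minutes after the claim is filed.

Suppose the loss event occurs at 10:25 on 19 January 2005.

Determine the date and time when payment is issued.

02:10 on 21 January 2005

The loss event occurs: 10:25 Jan 19, 2005.
The claim is filed: 10:25 Jan 19, 2005 + 12h = 22:25 Jan 19, 2005.
The adjuster is assigned: 22:25 Jan 19, 2005 + 6h55m = 05:20 Jan 20, 2005.
The damage estimate is finalized: 05:20 Jan 20, 2005 + 13h45m = 19:05 Jan 20, 2005.
Payment is issued: 19:05 Jan 20, 2005 + 7h05m = 02:10 Jan 21, 2005.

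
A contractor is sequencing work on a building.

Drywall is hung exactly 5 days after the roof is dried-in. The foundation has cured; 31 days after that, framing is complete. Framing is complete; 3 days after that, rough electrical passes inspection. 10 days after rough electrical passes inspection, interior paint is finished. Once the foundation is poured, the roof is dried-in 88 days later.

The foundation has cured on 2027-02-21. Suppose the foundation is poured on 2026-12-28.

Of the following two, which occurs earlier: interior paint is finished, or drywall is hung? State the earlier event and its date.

The foundation has cured: Feb 21, 2027.
Framing is complete: Feb 21, 2027 + 31 days = Mar 24, 2027.
Rough electrical passes inspection: Mar 24, 2027 + 3 days = Mar 27, 2027.
Interior paint is finished: Mar 27, 2027 + 10 days = Apr 6, 2027.
The foundation is poured: Dec 28, 2026.
The roof is dried-in: Dec 28, 2026 + 88 days = Mar 26, 2027.
Drywall is hung: Mar 26, 2027 + 5 days = Mar 31, 2027.
Comparing: interior paint is finished on Apr 6, 2027 vs drywall is hung on Mar 31, 2027. Earlier: drywall is hung.

Drywall is hung — 2027-03-31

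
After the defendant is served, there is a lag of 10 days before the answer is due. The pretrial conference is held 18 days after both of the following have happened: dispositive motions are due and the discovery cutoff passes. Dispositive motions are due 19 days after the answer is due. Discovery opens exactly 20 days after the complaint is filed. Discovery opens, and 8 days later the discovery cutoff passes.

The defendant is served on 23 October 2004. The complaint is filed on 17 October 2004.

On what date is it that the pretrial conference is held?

9 December 2004

The defendant is served: Oct 23, 2004.
The answer is due: Oct 23, 2004 + 10 days = Nov 2, 2004.
Dispositive motions are due: Nov 2, 2004 + 19 days = Nov 21, 2004.
The complaint is filed: Oct 17, 2004.
Discovery opens: Oct 17, 2004 + 20 days = Nov 6, 2004.
The discovery cutoff passes: Nov 6, 2004 + 8 days = Nov 14, 2004.
Both prerequisites met — dispositive motions are due (Nov 21, 2004), the discovery cutoff passes (Nov 14, 2004); the later is Nov 21, 2004.
The pretrial conference is held: Nov 21, 2004 + 18 days = Dec 9, 2004.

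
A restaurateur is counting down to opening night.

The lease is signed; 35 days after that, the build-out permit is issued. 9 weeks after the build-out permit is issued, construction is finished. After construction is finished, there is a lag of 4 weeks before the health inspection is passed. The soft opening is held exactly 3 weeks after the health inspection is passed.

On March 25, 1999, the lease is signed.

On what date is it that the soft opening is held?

August 19, 1999

The lease is signed: Mar 25, 1999.
The build-out permit is issued: Mar 25, 1999 + 35 days = Apr 29, 1999.
Construction is finished: Apr 29, 1999 + 9 weeks = Jul 1, 1999.
The health inspection is passed: Jul 1, 1999 + 4 weeks = Jul 29, 1999.
The soft opening is held: Jul 29, 1999 + 3 weeks = Aug 19, 1999.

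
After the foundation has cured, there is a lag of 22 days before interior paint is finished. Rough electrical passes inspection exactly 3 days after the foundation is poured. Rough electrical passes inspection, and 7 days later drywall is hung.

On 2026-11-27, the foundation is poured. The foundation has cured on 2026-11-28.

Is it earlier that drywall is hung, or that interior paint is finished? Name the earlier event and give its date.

Drywall is hung — 2026-12-07

The foundation is poured: Nov 27, 2026.
Rough electrical passes inspection: Nov 27, 2026 + 3 days = Nov 30, 2026.
Drywall is hung: Nov 30, 2026 + 7 days = Dec 7, 2026.
The foundation has cured: Nov 28, 2026.
Interior paint is finished: Nov 28, 2026 + 22 days = Dec 20, 2026.
Comparing: drywall is hung on Dec 7, 2026 vs interior paint is finished on Dec 20, 2026. Earlier: drywall is hung.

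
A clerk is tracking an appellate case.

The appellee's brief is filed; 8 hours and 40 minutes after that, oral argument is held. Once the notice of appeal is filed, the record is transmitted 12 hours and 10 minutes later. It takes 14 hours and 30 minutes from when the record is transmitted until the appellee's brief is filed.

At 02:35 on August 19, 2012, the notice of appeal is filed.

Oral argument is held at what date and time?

The notice of appeal is filed: 02:35 Aug 19, 2012.
The record is transmitted: 02:35 Aug 19, 2012 + 12h10m = 14:45 Aug 19, 2012.
The appellee's brief is filed: 14:45 Aug 19, 2012 + 14h30m = 05:15 Aug 20, 2012.
Oral argument is held: 05:15 Aug 20, 2012 + 8h40m = 13:55 Aug 20, 2012.

13:55 on August 20, 2012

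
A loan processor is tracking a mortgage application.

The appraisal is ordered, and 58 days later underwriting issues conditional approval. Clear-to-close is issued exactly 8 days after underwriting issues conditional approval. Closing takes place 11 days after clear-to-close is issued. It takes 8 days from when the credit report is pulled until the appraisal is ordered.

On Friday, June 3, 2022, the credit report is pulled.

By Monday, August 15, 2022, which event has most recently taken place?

Underwriting issues conditional approval

The credit report is pulled: Jun 3, 2022.
The appraisal is ordered: Jun 3, 2022 + 8 days = Jun 11, 2022.
Underwriting issues conditional approval: Jun 11, 2022 + 58 days = Aug 8, 2022.
Clear-to-close is issued: Aug 8, 2022 + 8 days = Aug 16, 2022.
Closing takes place: Aug 16, 2022 + 11 days = Aug 27, 2022.
Aug 15, 2022 falls between when underwriting issues conditional approval (Aug 8, 2022) and when clear-to-close is issued (Aug 16, 2022).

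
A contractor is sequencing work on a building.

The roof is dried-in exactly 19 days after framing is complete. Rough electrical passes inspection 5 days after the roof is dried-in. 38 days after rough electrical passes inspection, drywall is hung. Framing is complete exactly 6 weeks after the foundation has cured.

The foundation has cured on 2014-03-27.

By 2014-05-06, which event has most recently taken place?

The foundation has cured

The foundation has cured: Mar 27, 2014.
Framing is complete: Mar 27, 2014 + 6 weeks = May 8, 2014.
The roof is dried-in: May 8, 2014 + 19 days = May 27, 2014.
Rough electrical passes inspection: May 27, 2014 + 5 days = Jun 1, 2014.
Drywall is hung: Jun 1, 2014 + 38 days = Jul 9, 2014.
May 6, 2014 falls between when the foundation has cured (Mar 27, 2014) and when framing is complete (May 8, 2014).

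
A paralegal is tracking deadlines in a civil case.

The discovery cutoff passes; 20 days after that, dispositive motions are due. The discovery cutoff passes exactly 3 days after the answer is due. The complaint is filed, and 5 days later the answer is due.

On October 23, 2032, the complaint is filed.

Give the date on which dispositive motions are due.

November 20, 2032

The complaint is filed: Oct 23, 2032.
The answer is due: Oct 23, 2032 + 5 days = Oct 28, 2032.
The discovery cutoff passes: Oct 28, 2032 + 3 days = Oct 31, 2032.
Dispositive motions are due: Oct 31, 2032 + 20 days = Nov 20, 2032.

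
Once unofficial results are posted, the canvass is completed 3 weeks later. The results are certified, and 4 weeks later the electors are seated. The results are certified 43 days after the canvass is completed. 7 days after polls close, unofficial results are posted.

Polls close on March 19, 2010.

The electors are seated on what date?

June 26, 2010

Polls close: Mar 19, 2010.
Unofficial results are posted: Mar 19, 2010 + 7 days = Mar 26, 2010.
The canvass is completed: Mar 26, 2010 + 3 weeks = Apr 16, 2010.
The results are certified: Apr 16, 2010 + 43 days = May 29, 2010.
The electors are seated: May 29, 2010 + 4 weeks = Jun 26, 2010.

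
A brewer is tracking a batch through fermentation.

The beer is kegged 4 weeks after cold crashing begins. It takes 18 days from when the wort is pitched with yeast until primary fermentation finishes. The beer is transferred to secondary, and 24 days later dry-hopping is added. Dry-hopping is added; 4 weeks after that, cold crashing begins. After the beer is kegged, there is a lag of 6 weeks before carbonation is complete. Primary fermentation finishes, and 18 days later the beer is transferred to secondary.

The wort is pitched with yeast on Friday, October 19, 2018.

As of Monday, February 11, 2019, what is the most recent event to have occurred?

The wort is pitched with yeast: Oct 19, 2018.
Primary fermentation finishes: Oct 19, 2018 + 18 days = Nov 6, 2018.
The beer is transferred to secondary: Nov 6, 2018 + 18 days = Nov 24, 2018.
Dry-hopping is added: Nov 24, 2018 + 24 days = Dec 18, 2018.
Cold crashing begins: Dec 18, 2018 + 4 weeks = Jan 15, 2019.
The beer is kegged: Jan 15, 2019 + 4 weeks = Feb 12, 2019.
Carbonation is complete: Feb 12, 2019 + 6 weeks = Mar 26, 2019.
Feb 11, 2019 falls between when cold crashing begins (Jan 15, 2019) and when the beer is kegged (Feb 12, 2019).

Cold crashing begins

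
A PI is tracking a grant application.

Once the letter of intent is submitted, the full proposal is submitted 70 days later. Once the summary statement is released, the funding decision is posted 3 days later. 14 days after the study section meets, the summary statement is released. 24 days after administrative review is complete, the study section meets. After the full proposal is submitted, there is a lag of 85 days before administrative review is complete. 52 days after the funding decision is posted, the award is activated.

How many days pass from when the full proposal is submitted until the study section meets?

109 days

Causal path: the full proposal is submitted → administrative review is complete → the study section meets.
Total delay along the path: 85 + 24 = 109 days.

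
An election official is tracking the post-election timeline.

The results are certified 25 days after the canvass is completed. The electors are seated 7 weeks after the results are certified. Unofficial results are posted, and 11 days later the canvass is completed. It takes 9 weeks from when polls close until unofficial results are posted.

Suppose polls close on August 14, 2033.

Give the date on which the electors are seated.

January 9, 2034

Polls close: Aug 14, 2033.
Unofficial results are posted: Aug 14, 2033 + 9 weeks = Oct 16, 2033.
The canvass is completed: Oct 16, 2033 + 11 days = Oct 27, 2033.
The results are certified: Oct 27, 2033 + 25 days = Nov 21, 2033.
The electors are seated: Nov 21, 2033 + 7 weeks = Jan 9, 2034.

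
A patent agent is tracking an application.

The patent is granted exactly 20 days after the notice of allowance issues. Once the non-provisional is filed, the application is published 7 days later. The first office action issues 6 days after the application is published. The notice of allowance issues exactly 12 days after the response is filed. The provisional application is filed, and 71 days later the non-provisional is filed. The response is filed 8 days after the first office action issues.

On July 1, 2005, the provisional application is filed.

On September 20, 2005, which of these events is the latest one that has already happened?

The application is published

The provisional application is filed: Jul 1, 2005.
The non-provisional is filed: Jul 1, 2005 + 71 days = Sep 10, 2005.
The application is published: Sep 10, 2005 + 7 days = Sep 17, 2005.
The first office action issues: Sep 17, 2005 + 6 days = Sep 23, 2005.
The response is filed: Sep 23, 2005 + 8 days = Oct 1, 2005.
The notice of allowance issues: Oct 1, 2005 + 12 days = Oct 13, 2005.
The patent is granted: Oct 13, 2005 + 20 days = Nov 2, 2005.
Sep 20, 2005 falls between when the application is published (Sep 17, 2005) and when the first office action issues (Sep 23, 2005).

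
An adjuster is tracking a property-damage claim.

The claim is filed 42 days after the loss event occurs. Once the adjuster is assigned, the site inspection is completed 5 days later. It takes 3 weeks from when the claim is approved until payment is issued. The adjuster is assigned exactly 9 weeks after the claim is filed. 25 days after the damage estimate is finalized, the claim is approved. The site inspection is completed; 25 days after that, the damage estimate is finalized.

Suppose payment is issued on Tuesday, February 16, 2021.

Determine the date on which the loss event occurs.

Payment is issued: Feb 16, 2021.
The claim is approved: Feb 16, 2021 − 3 weeks = Jan 26, 2021.
The damage estimate is finalized: Jan 26, 2021 − 25 days = Jan 1, 2021.
The site inspection is completed: Jan 1, 2021 − 25 days = Dec 7, 2020.
The adjuster is assigned: Dec 7, 2020 − 5 days = Dec 2, 2020.
The claim is filed: Dec 2, 2020 − 9 weeks = Sep 30, 2020.
The loss event occurs: Sep 30, 2020 − 42 days = Aug 19, 2020.

Wednesday, August 19, 2020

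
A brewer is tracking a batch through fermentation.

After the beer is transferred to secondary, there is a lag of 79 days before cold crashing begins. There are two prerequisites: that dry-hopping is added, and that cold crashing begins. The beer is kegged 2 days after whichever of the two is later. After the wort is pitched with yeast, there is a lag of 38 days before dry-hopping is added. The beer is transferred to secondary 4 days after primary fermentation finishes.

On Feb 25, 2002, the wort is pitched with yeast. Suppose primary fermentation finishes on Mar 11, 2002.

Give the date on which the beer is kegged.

The wort is pitched with yeast: Feb 25, 2002.
Dry-hopping is added: Feb 25, 2002 + 38 days = Apr 4, 2002.
Primary fermentation finishes: Mar 11, 2002.
The beer is transferred to secondary: Mar 11, 2002 + 4 days = Mar 15, 2002.
Cold crashing begins: Mar 15, 2002 + 79 days = Jun 2, 2002.
Both prerequisites met — dry-hopping is added (Apr 4, 2002), cold crashing begins (Jun 2, 2002); the later is Jun 2, 2002.
The beer is kegged: Jun 2, 2002 + 2 days = Jun 4, 2002.

Jun 4, 2002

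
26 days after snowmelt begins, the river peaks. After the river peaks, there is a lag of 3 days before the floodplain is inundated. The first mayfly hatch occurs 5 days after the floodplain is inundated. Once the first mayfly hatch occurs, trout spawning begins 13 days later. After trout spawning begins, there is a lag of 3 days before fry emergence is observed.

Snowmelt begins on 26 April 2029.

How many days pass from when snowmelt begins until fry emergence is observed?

50 days

Causal path: snowmelt begins → the river peaks → the floodplain is inundated → the first mayfly hatch occurs → trout spawning begins → fry emergence is observed.
Total delay along the path: 26 + 3 + 5 + 13 + 3 = 50 days.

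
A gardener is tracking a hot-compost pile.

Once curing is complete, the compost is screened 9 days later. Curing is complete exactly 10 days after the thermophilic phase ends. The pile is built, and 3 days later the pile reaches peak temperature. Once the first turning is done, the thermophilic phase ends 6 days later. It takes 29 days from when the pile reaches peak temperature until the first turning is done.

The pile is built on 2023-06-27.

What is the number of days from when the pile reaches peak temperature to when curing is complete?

Causal path: the pile reaches peak temperature → the first turning is done → the thermophilic phase ends → curing is complete.
Total delay along the path: 29 + 6 + 10 = 45 days.

45 days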